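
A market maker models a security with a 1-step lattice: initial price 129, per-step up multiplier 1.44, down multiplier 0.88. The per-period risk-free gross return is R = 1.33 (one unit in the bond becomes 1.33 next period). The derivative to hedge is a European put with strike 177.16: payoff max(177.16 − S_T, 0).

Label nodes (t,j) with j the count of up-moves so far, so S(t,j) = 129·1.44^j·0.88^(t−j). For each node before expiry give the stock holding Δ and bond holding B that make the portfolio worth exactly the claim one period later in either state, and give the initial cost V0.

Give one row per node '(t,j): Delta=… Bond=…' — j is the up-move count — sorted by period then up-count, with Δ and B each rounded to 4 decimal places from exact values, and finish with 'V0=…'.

Risk-neutral probability p* = (R−d)/(u−d) = (1.33−0.88)/(1.44−0.88) = 0.8036.
Payoff layer (t=1): V(1,0)=63.6400, V(1,1)=0.0000
  t=0,j=0: stock 129.0000 → up 185.7600 (V=0.0000), down 113.5200 (V=63.6400). Price 9.3990; hedge Δ=-0.8810, bond B=123.0419.
Self-financing check: at every node Δ·S+B equals the discounted successor values.

(0,0): Delta=-0.8810 Bond=123.0419
V0=9.3990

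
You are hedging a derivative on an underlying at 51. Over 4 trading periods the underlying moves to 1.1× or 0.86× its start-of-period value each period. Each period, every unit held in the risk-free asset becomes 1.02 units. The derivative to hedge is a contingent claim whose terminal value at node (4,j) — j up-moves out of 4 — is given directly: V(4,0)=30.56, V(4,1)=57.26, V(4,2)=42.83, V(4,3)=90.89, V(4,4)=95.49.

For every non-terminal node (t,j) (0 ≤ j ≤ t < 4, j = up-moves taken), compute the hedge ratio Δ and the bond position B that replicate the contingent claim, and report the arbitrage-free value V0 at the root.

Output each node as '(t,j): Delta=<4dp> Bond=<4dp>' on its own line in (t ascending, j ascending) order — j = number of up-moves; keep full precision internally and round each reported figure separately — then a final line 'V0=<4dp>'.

The replicating-portfolio and risk-neutral prices coincide; use p* = (1.02−0.86)/(1.1−0.86) = 0.6667 for the latter.
At expiry t=4: V(4,0)=30.5600, V(4,1)=57.2600, V(4,2)=42.8300, V(4,3)=90.8900, V(4,4)=95.4900
Node (3,0) S=32.4389: V=(p*·57.2600+(1−p*)·30.5600)/1.02=47.4118; Δ=(57.2600−30.5600)/(35.6827−27.8974)=3.4295; B=V−Δ·S=-63.8382
Node (3,1) S=41.4916: V=(p*·42.8300+(1−p*)·57.2600)/1.02=46.7059; Δ=(42.8300−57.2600)/(45.6407−35.6827)=-1.4491; B=V−Δ·S=106.8309
Node (3,2) S=53.0706: V=(p*·90.8900+(1−p*)·42.8300)/1.02=73.4020; Δ=(90.8900−42.8300)/(58.3777−45.6407)=3.7733; B=V−Δ·S=-126.8480
Node (3,3) S=67.8810: V=(p*·95.4900+(1−p*)·90.8900)/1.02=92.1144; Δ=(95.4900−90.8900)/(74.6691−58.3777)=0.2824; B=V−Δ·S=72.9477
Node (2,0) S=37.7196: V=(p*·46.7059+(1−p*)·47.4118)/1.02=46.0208; Δ=(46.7059−47.4118)/(41.4916−32.4389)=-0.0780; B=V−Δ·S=48.9619
Node (2,1) S=48.2460: V=(p*·73.4020+(1−p*)·46.7059)/1.02=63.2385; Δ=(73.4020−46.7059)/(53.0706−41.4916)=2.3056; B=V−Δ·S=-47.9952
Node (2,2) S=61.7100: V=(p*·92.1144+(1−p*)·73.4020)/1.02=84.1930; Δ=(92.1144−73.4020)/(67.8810−53.0706)=1.2635; B=V−Δ·S=6.2246
Node (1,0) S=43.8600: V=(p*·63.2385+(1−p*)·46.0208)/1.02=56.3718; Δ=(63.2385−46.0208)/(48.2460−37.7196)=1.6357; B=V−Δ·S=-15.3688
Node (1,1) S=56.1000: V=(p*·84.1930+(1−p*)·63.2385)/1.02=75.6943; Δ=(84.1930−63.2385)/(61.7100−48.2460)=1.5563; B=V−Δ·S=-11.6163
Node (0,0) S=51.0000: V=(p*·75.6943+(1−p*)·56.3718)/1.02=67.8956; Δ=(75.6943−56.3718)/(56.1000−43.8600)=1.5786; B=V−Δ·S=-12.6148
Each (Δ,B) replicates both successor values, so the strategy is self-financing and V0 is arbitrage-free.

(0,0): Delta=1.5786 Bond=-12.6148
(1,0): Delta=1.6357 Bond=-15.3688
(1,1): Delta=1.5563 Bond=-11.6163
(2,0): Delta=-0.0780 Bond=48.9619
(2,1): Delta=2.3056 Bond=-47.9952
(2,2): Delta=1.2635 Bond=6.2246
(3,0): Delta=3.4295 Bond=-63.8382
(3,1): Delta=-1.4491 Bond=106.8309
(3,2): Delta=3.7733 Bond=-126.8480
(3,3): Delta=0.2824 Bond=72.9477
V0=67.8956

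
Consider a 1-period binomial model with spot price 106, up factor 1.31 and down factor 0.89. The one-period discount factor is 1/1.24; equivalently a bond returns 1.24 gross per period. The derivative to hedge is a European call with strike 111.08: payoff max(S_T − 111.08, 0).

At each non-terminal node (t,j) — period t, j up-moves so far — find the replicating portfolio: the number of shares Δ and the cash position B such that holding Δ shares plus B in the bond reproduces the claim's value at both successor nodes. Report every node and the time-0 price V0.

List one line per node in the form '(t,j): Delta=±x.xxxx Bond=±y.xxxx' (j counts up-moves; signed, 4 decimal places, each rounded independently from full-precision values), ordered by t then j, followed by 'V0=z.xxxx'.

(0,0): Delta=0.6240 Bond=-47.4735
V0=18.6694

Risk-neutral probability p* = (R−d)/(u−d) = (1.24−0.89)/(1.31−0.89) = 0.8333.
Payoff layer (t=1): V(1,0)=0.0000, V(1,1)=27.7800
Node (0,0) S=106.0000: V=(p*·27.7800+(1−p*)·0.0000)/1.24=18.6694; Δ=(27.7800−0.0000)/(138.8600−94.3400)=0.6240; B=V−Δ·S=-47.4735
Self-financing check: at every node Δ·S+B equals the discounted successor values.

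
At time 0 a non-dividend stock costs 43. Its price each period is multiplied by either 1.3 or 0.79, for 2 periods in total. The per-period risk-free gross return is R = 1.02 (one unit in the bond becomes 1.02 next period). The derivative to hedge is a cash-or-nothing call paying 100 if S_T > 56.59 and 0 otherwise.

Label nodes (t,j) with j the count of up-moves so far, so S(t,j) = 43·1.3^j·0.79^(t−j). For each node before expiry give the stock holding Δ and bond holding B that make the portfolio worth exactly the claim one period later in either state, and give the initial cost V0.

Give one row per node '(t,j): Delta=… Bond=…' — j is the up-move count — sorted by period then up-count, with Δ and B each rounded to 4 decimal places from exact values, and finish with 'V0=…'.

Risk-neutral probability p* = (R−d)/(u−d) = (1.02−0.79)/(1.3−0.79) = 0.4510.
Payoff layer (t=2): V(2,0)=0.0000, V(2,1)=0.0000, V(2,2)=100.0000
Node (1,0) S=33.9700: V=(p*·0.0000+(1−p*)·0.0000)/1.02=0.0000; Δ=(0.0000−0.0000)/(44.1610−26.8363)=0.0000; B=V−Δ·S=0.0000
Node (1,1) S=55.9000: V=(p*·100.0000+(1−p*)·0.0000)/1.02=44.2138; Δ=(100.0000−0.0000)/(72.6700−44.1610)=3.5077; B=V−Δ·S=-151.8647
Node (0,0) S=43.0000: V=(p*·44.2138+(1−p*)·0.0000)/1.02=19.5486; Δ=(44.2138−0.0000)/(55.9000−33.9700)=2.0161; B=V−Δ·S=-67.1451
The time-0 hedge costs 19.5486, which is the no-arbitrage price.

(0,0): Delta=2.0161 Bond=-67.1451
(1,0): Delta=0.0000 Bond=0.0000
(1,1): Delta=3.5077 Bond=-151.8647
V0=19.5486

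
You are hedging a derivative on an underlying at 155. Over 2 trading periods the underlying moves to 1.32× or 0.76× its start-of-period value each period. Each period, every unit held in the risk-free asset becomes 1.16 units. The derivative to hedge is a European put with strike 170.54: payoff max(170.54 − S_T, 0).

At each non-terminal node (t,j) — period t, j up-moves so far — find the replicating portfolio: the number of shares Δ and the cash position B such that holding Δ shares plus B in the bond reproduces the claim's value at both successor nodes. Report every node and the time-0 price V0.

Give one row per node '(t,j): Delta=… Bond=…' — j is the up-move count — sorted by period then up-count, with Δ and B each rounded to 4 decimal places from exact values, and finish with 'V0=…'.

No-arbitrage ⇒ martingale measure with p* = (R−d)/(u−d) = 0.7143.
At expiry t=2: V(2,0)=81.0120, V(2,1)=15.0440, V(2,2)=0.0000
Node (1,0) S=117.8000: V=(p*·15.0440+(1−p*)·81.0120)/1.16=29.2172; Δ=(15.0440−81.0120)/(155.4960−89.5280)=-1.0000; B=V−Δ·S=147.0172
Node (1,1) S=204.6000: V=(p*·0.0000+(1−p*)·15.0440)/1.16=3.7054; Δ=(0.0000−15.0440)/(270.0720−155.4960)=-0.1313; B=V−Δ·S=30.5697
Node (0,0) S=155.0000: V=(p*·3.7054+(1−p*)·29.2172)/1.16=9.4780; Δ=(3.7054−29.2172)/(204.6000−117.8000)=-0.2939; B=V−Δ·S=55.0349
Self-financing check: at every node Δ·S+B equals the discounted successor values.

(0,0): Delta=-0.2939 Bond=55.0349
(1,0): Delta=-1.0000 Bond=147.0172
(1,1): Delta=-0.1313 Bond=30.5697
V0=9.4780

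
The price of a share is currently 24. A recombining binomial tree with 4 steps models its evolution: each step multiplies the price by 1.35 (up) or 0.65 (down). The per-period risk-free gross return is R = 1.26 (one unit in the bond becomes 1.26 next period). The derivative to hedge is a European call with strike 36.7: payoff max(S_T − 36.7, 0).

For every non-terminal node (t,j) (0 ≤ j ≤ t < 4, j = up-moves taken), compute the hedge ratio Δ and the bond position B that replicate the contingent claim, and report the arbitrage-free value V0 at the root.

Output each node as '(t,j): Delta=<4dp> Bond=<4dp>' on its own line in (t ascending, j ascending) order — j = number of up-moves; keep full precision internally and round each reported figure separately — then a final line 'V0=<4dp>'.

(0,0): Delta=0.8286 Bond=-9.8171
(1,0): Delta=0.0737 Bond=-0.5929
(1,1): Delta=0.8822 Bond=-14.1071
(2,0): Delta=0.0000 Bond=0.0000
(2,1): Delta=0.0789 Bond=-0.8572
(2,2): Delta=0.9393 Bond=-20.2710
(3,0): Delta=0.0000 Bond=0.0000
(3,1): Delta=0.0000 Bond=0.0000
(3,2): Delta=0.0845 Bond=-1.2395
(3,3): Delta=1.0000 Bond=-29.1270
V0=10.0689

Since d<R<u, set p* = (R−d)/(u−d) = 0.8714; price each node as the discounted p*-expectation of its children.
At expiry t=4: V(4,0)=0.0000, V(4,1)=0.0000, V(4,2)=0.0000, V(4,3)=1.6819, V(4,4)=43.0162
  t=3,j=0: stock 6.5910 → up 8.8979 (V=0.0000), down 4.2842 (V=0.0000). Price 0.0000; hedge Δ=0.0000, bond B=0.0000.
  t=3,j=1: stock 13.6890 → up 18.4802 (V=0.0000), down 8.8979 (V=0.0000). Price 0.0000; hedge Δ=0.0000, bond B=0.0000.
  t=3,j=2: stock 28.4310 → up 38.3819 (V=1.6819), down 18.4802 (V=0.0000). Price 1.1632; hedge Δ=0.0845, bond B=-1.2395.
  t=3,j=3: stock 59.0490 → up 79.7162 (V=43.0162), down 38.3819 (V=1.6819). Price 29.9220; hedge Δ=1.0000, bond B=-29.1270.
  t=2,j=0: stock 10.1400 → up 13.6890 (V=0.0000), down 6.5910 (V=0.0000). Price 0.0000; hedge Δ=0.0000, bond B=0.0000.
  t=2,j=1: stock 21.0600 → up 28.4310 (V=1.1632), down 13.6890 (V=0.0000). Price 0.8045; hedge Δ=0.0789, bond B=-0.8572.
  t=2,j=2: stock 43.7400 → up 59.0490 (V=29.9220), down 28.4310 (V=1.1632). Price 20.8131; hedge Δ=0.9393, bond B=-20.2710.
  t=1,j=0: stock 15.6000 → up 21.0600 (V=0.8045), down 10.1400 (V=0.0000). Price 0.5564; hedge Δ=0.0737, bond B=-0.5929.
  t=1,j=1: stock 32.4000 → up 43.7400 (V=20.8131), down 21.0600 (V=0.8045). Price 14.4766; hedge Δ=0.8822, bond B=-14.1071.
  t=0,j=0: stock 24.0000 → up 32.4000 (V=14.4766), down 15.6000 (V=0.5564). Price 10.0689; hedge Δ=0.8286, bond B=-9.8171.
Root portfolio cost Δ·24+B reproduces V0=10.0689.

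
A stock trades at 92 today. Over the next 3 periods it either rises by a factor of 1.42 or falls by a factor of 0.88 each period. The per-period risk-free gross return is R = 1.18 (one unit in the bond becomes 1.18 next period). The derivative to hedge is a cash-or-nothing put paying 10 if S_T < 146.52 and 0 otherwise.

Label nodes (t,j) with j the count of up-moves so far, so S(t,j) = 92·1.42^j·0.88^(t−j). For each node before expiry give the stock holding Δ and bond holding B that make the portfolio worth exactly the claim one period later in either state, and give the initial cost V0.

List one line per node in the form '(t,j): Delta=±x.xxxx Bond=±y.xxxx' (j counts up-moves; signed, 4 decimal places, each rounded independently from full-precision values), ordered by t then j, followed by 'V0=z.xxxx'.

(0,0): Delta=-0.0714 Bond=9.1058
(1,0): Delta=-0.1077 Bond=13.6839
(1,1): Delta=-0.0534 Bond=8.3936
(2,0): Delta=0.0000 Bond=8.4746
(2,1): Delta=-0.1611 Bond=22.2850
(2,2): Delta=0.0000 Bond=0.0000
V0=2.5380

No-arbitrage ⇒ martingale measure with p* = (R−d)/(u−d) = 0.5556.
At expiry t=3: V(3,0)=10.0000, V(3,1)=10.0000, V(3,2)=0.0000, V(3,3)=0.0000
  t=2,j=0: stock 71.2448 → up 101.1676 (V=10.0000), down 62.6954 (V=10.0000). Price 8.4746; hedge Δ=0.0000, bond B=8.4746.
  t=2,j=1: stock 114.9632 → up 163.2477 (V=0.0000), down 101.1676 (V=10.0000). Price 3.7665; hedge Δ=-0.1611, bond B=22.2850.
  t=2,j=2: stock 185.5088 → up 263.4225 (V=0.0000), down 163.2477 (V=0.0000). Price 0.0000; hedge Δ=0.0000, bond B=0.0000.
  t=1,j=0: stock 80.9600 → up 114.9632 (V=3.7665), down 71.2448 (V=8.4746). Price 4.9652; hedge Δ=-0.1077, bond B=13.6839.
  t=1,j=1: stock 130.6400 → up 185.5088 (V=0.0000), down 114.9632 (V=3.7665). Price 1.4186; hedge Δ=-0.0534, bond B=8.3936.
  t=0,j=0: stock 92.0000 → up 130.6400 (V=1.4186), down 80.9600 (V=4.9652). Price 2.5380; hedge Δ=-0.0714, bond B=9.1058.
Each (Δ,B) replicates both successor values, so the strategy is self-financing and V0 is arbitrage-free.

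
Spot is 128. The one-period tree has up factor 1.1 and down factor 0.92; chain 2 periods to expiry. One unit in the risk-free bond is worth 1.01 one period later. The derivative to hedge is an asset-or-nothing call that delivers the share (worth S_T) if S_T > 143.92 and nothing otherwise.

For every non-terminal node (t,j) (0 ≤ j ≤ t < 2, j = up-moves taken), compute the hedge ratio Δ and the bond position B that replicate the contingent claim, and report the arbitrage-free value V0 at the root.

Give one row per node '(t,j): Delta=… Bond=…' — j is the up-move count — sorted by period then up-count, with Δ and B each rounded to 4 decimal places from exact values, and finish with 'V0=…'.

(0,0): Delta=3.3278 Bond=-388.0055
(1,0): Delta=0.0000 Bond=0.0000
(1,1): Delta=6.1111 Bond=-783.7712
V0=37.9571

No-arbitrage ⇒ martingale measure with p* = (R−d)/(u−d) = 0.5000.
At expiry t=2: V(2,0)=0.0000, V(2,1)=0.0000, V(2,2)=154.8800
(1,0): S=117.7600. Δ = (V_up−V_dn)/(S_up−S_dn) = (0.0000−0.0000)/(129.5360−108.3392) = 0.0000. V = [p*·0.0000 + (1−p*)·0.0000]/1.01 = 0.0000. B = V − Δ·S = 0.0000.
(1,1): S=140.8000. Δ = (V_up−V_dn)/(S_up−S_dn) = (154.8800−0.0000)/(154.8800−129.5360) = 6.1111. V = [p*·154.8800 + (1−p*)·0.0000]/1.01 = 76.6733. B = V − Δ·S = -783.7712.
(0,0): S=128.0000. Δ = (V_up−V_dn)/(S_up−S_dn) = (76.6733−0.0000)/(140.8000−117.7600) = 3.3278. V = [p*·76.6733 + (1−p*)·0.0000]/1.01 = 37.9571. B = V − Δ·S = -388.0055.
Check: Δ(0,0)·S0 + B(0,0) = 37.9571 = V0.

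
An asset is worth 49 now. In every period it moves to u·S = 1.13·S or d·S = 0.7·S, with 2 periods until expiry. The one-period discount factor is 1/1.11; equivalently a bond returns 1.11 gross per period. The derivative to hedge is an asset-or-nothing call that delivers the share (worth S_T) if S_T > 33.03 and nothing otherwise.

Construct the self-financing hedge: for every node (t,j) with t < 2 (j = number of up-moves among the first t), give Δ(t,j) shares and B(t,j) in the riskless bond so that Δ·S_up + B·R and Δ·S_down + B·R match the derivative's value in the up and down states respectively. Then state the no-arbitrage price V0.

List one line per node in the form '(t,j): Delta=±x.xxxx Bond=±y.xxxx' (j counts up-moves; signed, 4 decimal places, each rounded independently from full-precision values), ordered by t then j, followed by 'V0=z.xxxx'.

(0,0): Delta=1.0477 Bond=-2.3819
(1,0): Delta=2.6279 Bond=-56.8433
(1,1): Delta=1.0000 Bond=0.0000
V0=48.9578

Since d<R<u, set p* = (R−d)/(u−d) = 0.9535; price each node as the discounted p*-expectation of its children.
Payoff layer (t=2): V(2,0)=0.0000, V(2,1)=38.7590, V(2,2)=62.5681
  t=1,j=0: stock 34.3000 → up 38.7590 (V=38.7590), down 24.0100 (V=0.0000). Price 33.2939; hedge Δ=2.6279, bond B=-56.8433.
  t=1,j=1: stock 55.3700 → up 62.5681 (V=62.5681), down 38.7590 (V=38.7590). Price 55.3700; hedge Δ=1.0000, bond B=0.0000.
  t=0,j=0: stock 49.0000 → up 55.3700 (V=55.3700), down 34.3000 (V=33.2939). Price 48.9578; hedge Δ=1.0477, bond B=-2.3819.
Self-financing check: at every node Δ·S+B equals the discounted successor values.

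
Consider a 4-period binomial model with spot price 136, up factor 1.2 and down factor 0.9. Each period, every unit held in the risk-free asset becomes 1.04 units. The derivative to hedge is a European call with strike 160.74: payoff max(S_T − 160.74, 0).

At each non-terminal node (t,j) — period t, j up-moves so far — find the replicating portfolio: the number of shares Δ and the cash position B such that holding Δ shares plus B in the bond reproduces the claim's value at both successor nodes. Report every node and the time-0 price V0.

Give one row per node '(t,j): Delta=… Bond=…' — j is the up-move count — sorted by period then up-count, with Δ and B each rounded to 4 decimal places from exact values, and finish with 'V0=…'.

Risk-neutral probability p* = (R−d)/(u−d) = (1.04−0.9)/(1.2−0.9) = 0.4667.
Terminal payoffs: V(4,0)=0.0000, V(4,1)=0.0000, V(4,2)=0.0000, V(4,3)=50.7672, V(4,4)=121.2696
(3,0): S=99.1440. Δ = (V_up−V_dn)/(S_up−S_dn) = (0.0000−0.0000)/(118.9728−89.2296) = 0.0000. V = [p*·0.0000 + (1−p*)·0.0000]/1.04 = 0.0000. B = V − Δ·S = 0.0000.
(3,1): S=132.1920. Δ = (V_up−V_dn)/(S_up−S_dn) = (0.0000−0.0000)/(158.6304−118.9728) = 0.0000. V = [p*·0.0000 + (1−p*)·0.0000]/1.04 = 0.0000. B = V − Δ·S = 0.0000.
(3,2): S=176.2560. Δ = (V_up−V_dn)/(S_up−S_dn) = (50.7672−0.0000)/(211.5072−158.6304) = 0.9601. V = [p*·50.7672 + (1−p*)·0.0000]/1.04 = 22.7802. B = V − Δ·S = -146.4438.
(3,3): S=235.0080. Δ = (V_up−V_dn)/(S_up−S_dn) = (121.2696−50.7672)/(282.0096−211.5072) = 1.0000. V = [p*·121.2696 + (1−p*)·50.7672]/1.04 = 80.4503. B = V − Δ·S = -154.5577.
(2,0): S=110.1600. Δ = (V_up−V_dn)/(S_up−S_dn) = (0.0000−0.0000)/(132.1920−99.1440) = 0.0000. V = [p*·0.0000 + (1−p*)·0.0000]/1.04 = 0.0000. B = V − Δ·S = 0.0000.
(2,1): S=146.8800. Δ = (V_up−V_dn)/(S_up−S_dn) = (22.7802−0.0000)/(176.2560−132.1920) = 0.5170. V = [p*·22.7802 + (1−p*)·0.0000]/1.04 = 10.2219. B = V − Δ·S = -65.7120.
(2,2): S=195.8400. Δ = (V_up−V_dn)/(S_up−S_dn) = (80.4503−22.7802)/(235.0080−176.2560) = 0.9816. V = [p*·80.4503 + (1−p*)·22.7802]/1.04 = 47.7816. B = V − Δ·S = -144.4522.
(1,0): S=122.4000. Δ = (V_up−V_dn)/(S_up−S_dn) = (10.2219−0.0000)/(146.8800−110.1600) = 0.2784. V = [p*·10.2219 + (1−p*)·0.0000]/1.04 = 4.5867. B = V − Δ·S = -29.4861.
(1,1): S=163.2000. Δ = (V_up−V_dn)/(S_up−S_dn) = (47.7816−10.2219)/(195.8400−146.8800) = 0.7672. V = [p*·47.7816 + (1−p*)·10.2219]/1.04 = 26.6825. B = V − Δ·S = -98.5168.
(0,0): S=136.0000. Δ = (V_up−V_dn)/(S_up−S_dn) = (26.6825−4.5867)/(163.2000−122.4000) = 0.5416. V = [p*·26.6825 + (1−p*)·4.5867]/1.04 = 14.3251. B = V − Δ·S = -59.3273.
The time-0 hedge costs 14.3251, which is the no-arbitrage price.

(0,0): Delta=0.5416 Bond=-59.3273
(1,0): Delta=0.2784 Bond=-29.4861
(1,1): Delta=0.7672 Bond=-98.5168
(2,0): Delta=0.0000 Bond=0.0000
(2,1): Delta=0.5170 Bond=-65.7120
(2,2): Delta=0.9816 Bond=-144.4522
(3,0): Delta=0.0000 Bond=0.0000
(3,1): Delta=0.0000 Bond=0.0000
(3,2): Delta=0.9601 Bond=-146.4438
(3,3): Delta=1.0000 Bond=-154.5577
V0=14.3251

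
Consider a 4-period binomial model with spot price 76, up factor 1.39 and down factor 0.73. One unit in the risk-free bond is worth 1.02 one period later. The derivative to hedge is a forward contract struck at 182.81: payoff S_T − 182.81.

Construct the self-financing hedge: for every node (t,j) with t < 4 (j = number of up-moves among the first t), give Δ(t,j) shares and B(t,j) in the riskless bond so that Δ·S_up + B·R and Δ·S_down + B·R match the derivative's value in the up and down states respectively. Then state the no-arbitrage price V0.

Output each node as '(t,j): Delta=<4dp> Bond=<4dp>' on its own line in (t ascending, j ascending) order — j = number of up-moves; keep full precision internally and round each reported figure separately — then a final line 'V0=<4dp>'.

(0,0): Delta=1.0000 Bond=-168.8882
(1,0): Delta=1.0000 Bond=-172.2659
(1,1): Delta=1.0000 Bond=-172.2659
(2,0): Delta=1.0000 Bond=-175.7113
(2,1): Delta=1.0000 Bond=-175.7113
(2,2): Delta=1.0000 Bond=-175.7113
(3,0): Delta=1.0000 Bond=-179.2255
(3,1): Delta=1.0000 Bond=-179.2255
(3,2): Delta=1.0000 Bond=-179.2255
(3,3): Delta=1.0000 Bond=-179.2255
V0=-92.8882

Risk-neutral probability p* = (R−d)/(u−d) = (1.02−0.73)/(1.39−0.73) = 0.4394.
Terminal values V(4,·): V(4,0)=-161.2273, V(4,1)=-141.7142, V(4,2)=-104.5592, V(4,3)=-33.8119, V(4,4)=100.8988
  t=3,j=0: stock 29.5653 → up 41.0958 (V=-141.7142), down 21.5827 (V=-161.2273). Price -149.6602; hedge Δ=1.0000, bond B=-179.2255.
  t=3,j=1: stock 56.2956 → up 78.2508 (V=-104.5592), down 41.0958 (V=-141.7142). Price -122.9299; hedge Δ=1.0000, bond B=-179.2255.
  t=3,j=2: stock 107.1929 → up 148.9981 (V=-33.8119), down 78.2508 (V=-104.5592). Price -72.0326; hedge Δ=1.0000, bond B=-179.2255.
  t=3,j=3: stock 204.1070 → up 283.7088 (V=100.8988), down 148.9981 (V=-33.8119). Price 24.8816; hedge Δ=1.0000, bond B=-179.2255.
  t=2,j=0: stock 40.5004 → up 56.2956 (V=-122.9299), down 29.5653 (V=-149.6602). Price -135.2109; hedge Δ=1.0000, bond B=-175.7113.
  t=2,j=1: stock 77.1172 → up 107.1929 (V=-72.0326), down 56.2956 (V=-122.9299). Price -98.5941; hedge Δ=1.0000, bond B=-175.7113.
  t=2,j=2: stock 146.8396 → up 204.1070 (V=24.8816), down 107.1929 (V=-72.0326). Price -28.8717; hedge Δ=1.0000, bond B=-175.7113.
  t=1,j=0: stock 55.4800 → up 77.1172 (V=-98.5941), down 40.5004 (V=-135.2109). Price -116.7859; hedge Δ=1.0000, bond B=-172.2659.
  t=1,j=1: stock 105.6400 → up 146.8396 (V=-28.8717), down 77.1172 (V=-98.5941). Price -66.6259; hedge Δ=1.0000, bond B=-172.2659.
  t=0,j=0: stock 76.0000 → up 105.6400 (V=-66.6259), down 55.4800 (V=-116.7859). Price -92.8882; hedge Δ=1.0000, bond B=-168.8882.
Check: Δ(0,0)·S0 + B(0,0) = -92.8882 = V0.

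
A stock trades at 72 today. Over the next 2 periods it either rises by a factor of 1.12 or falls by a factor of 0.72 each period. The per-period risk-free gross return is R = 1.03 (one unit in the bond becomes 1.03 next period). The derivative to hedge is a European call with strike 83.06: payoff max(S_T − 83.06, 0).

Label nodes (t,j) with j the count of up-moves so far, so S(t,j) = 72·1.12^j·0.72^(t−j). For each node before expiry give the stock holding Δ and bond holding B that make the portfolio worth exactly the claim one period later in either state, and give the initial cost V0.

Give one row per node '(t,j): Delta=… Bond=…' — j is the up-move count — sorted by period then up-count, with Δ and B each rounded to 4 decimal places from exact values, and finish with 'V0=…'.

(0,0): Delta=0.1896 Bond=-9.5421
(1,0): Delta=0.0000 Bond=0.0000
(1,1): Delta=0.2250 Bond=-12.6818
V0=4.1084

Risk-neutral probability p* = (R−d)/(u−d) = (1.03−0.72)/(1.12−0.72) = 0.7750.
Terminal payoffs: V(2,0)=0.0000, V(2,1)=0.0000, V(2,2)=7.2568
(1,0): S=51.8400. Δ = (V_up−V_dn)/(S_up−S_dn) = (0.0000−0.0000)/(58.0608−37.3248) = 0.0000. V = [p*·0.0000 + (1−p*)·0.0000]/1.03 = 0.0000. B = V − Δ·S = 0.0000.
(1,1): S=80.6400. Δ = (V_up−V_dn)/(S_up−S_dn) = (7.2568−0.0000)/(90.3168−58.0608) = 0.2250. V = [p*·7.2568 + (1−p*)·0.0000]/1.03 = 5.4602. B = V − Δ·S = -12.6818.
(0,0): S=72.0000. Δ = (V_up−V_dn)/(S_up−S_dn) = (5.4602−0.0000)/(80.6400−51.8400) = 0.1896. V = [p*·5.4602 + (1−p*)·0.0000]/1.03 = 4.1084. B = V − Δ·S = -9.5421.
Root portfolio cost Δ·72+B reproduces V0=4.1084.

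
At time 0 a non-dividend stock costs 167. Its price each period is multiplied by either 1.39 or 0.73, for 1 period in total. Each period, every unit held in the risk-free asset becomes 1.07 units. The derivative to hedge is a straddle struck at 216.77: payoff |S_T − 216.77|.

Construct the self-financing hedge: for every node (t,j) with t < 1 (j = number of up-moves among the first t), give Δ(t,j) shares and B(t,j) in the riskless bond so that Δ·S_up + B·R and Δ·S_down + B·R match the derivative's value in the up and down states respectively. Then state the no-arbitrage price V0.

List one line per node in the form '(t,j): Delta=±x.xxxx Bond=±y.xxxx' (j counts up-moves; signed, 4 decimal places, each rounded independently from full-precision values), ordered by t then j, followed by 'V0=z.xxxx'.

(0,0): Delta=-0.7213 Bond=170.8335
V0=50.3789

No-arbitrage ⇒ martingale measure with p* = (R−d)/(u−d) = 0.5152.
At expiry t=1: V(1,0)=94.8600, V(1,1)=15.3600
  t=0,j=0: stock 167.0000 → up 232.1300 (V=15.3600), down 121.9100 (V=94.8600). Price 50.3789; hedge Δ=-0.7213, bond B=170.8335.
Self-financing check: at every node Δ·S+B equals the discounted successor values.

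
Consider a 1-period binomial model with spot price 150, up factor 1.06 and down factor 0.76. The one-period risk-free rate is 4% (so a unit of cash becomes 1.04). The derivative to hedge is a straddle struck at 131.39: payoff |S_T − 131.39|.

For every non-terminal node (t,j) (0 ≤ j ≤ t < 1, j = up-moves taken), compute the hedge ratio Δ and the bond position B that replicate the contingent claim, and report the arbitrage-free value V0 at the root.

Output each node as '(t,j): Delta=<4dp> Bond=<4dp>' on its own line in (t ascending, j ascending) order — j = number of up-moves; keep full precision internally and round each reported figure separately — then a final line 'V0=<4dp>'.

Risk-neutral probability p* = (R−d)/(u−d) = (1.04−0.76)/(1.06−0.76) = 0.9333.
Terminal payoffs: V(1,0)=17.3900, V(1,1)=27.6100
(0,0): S=150.0000. Δ = (V_up−V_dn)/(S_up−S_dn) = (27.6100−17.3900)/(159.0000−114.0000) = 0.2271. V = [p*·27.6100 + (1−p*)·17.3900]/1.04 = 25.8929. B = V − Δ·S = -8.1737.
The time-0 hedge costs 25.8929, which is the no-arbitrage price.

(0,0): Delta=0.2271 Bond=-8.1737
V0=25.8929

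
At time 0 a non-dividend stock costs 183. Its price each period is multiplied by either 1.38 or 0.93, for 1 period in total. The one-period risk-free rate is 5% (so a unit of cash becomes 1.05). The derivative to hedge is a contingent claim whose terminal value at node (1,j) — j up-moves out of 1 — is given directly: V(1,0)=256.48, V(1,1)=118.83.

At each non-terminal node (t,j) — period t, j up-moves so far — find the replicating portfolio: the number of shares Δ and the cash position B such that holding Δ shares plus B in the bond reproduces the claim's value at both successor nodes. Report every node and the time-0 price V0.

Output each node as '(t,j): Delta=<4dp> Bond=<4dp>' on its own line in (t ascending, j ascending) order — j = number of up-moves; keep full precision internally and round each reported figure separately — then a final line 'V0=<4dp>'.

Since d<R<u, set p* = (R−d)/(u−d) = 0.2667; price each node as the discounted p*-expectation of its children.
Terminal values V(1,·): V(1,0)=256.4800, V(1,1)=118.8300
(0,0): S=183.0000. Δ = (V_up−V_dn)/(S_up−S_dn) = (118.8300−256.4800)/(252.5400−170.1900) = -1.6715. V = [p*·118.8300 + (1−p*)·256.4800]/1.05 = 209.3079. B = V − Δ·S = 515.1968.
Each (Δ,B) replicates both successor values, so the strategy is self-financing and V0 is arbitrage-free.

(0,0): Delta=-1.6715 Bond=515.1968
V0=209.3079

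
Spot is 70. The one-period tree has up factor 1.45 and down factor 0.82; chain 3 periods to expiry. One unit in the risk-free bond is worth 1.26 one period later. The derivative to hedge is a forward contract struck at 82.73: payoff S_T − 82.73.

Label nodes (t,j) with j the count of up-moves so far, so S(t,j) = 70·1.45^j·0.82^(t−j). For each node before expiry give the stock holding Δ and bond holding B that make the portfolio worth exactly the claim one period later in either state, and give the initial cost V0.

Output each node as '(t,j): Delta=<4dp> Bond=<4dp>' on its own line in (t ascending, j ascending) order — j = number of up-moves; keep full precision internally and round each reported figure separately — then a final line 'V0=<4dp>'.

(0,0): Delta=1.0000 Bond=-41.3572
(1,0): Delta=1.0000 Bond=-52.1101
(1,1): Delta=1.0000 Bond=-52.1101
(2,0): Delta=1.0000 Bond=-65.6587
(2,1): Delta=1.0000 Bond=-65.6587
(2,2): Delta=1.0000 Bond=-65.6587
V0=28.6428

The replicating-portfolio and risk-neutral prices coincide; use p* = (1.26−0.82)/(1.45−0.82) = 0.6984 for the latter.
At expiry t=3: V(3,0)=-44.1342, V(3,1)=-14.4814, V(3,2)=37.9535, V(3,3)=130.6737
Node (2,0) S=47.0680: V=(p*·-14.4814+(1−p*)·-44.1342)/1.26=-18.5907; Δ=(-14.4814−-44.1342)/(68.2486−38.5958)=1.0000; B=V−Δ·S=-65.6587
Node (2,1) S=83.2300: V=(p*·37.9535+(1−p*)·-14.4814)/1.26=17.5713; Δ=(37.9535−-14.4814)/(120.6835−68.2486)=1.0000; B=V−Δ·S=-65.6587
Node (2,2) S=147.1750: V=(p*·130.6737+(1−p*)·37.9535)/1.26=81.5163; Δ=(130.6737−37.9535)/(213.4038−120.6835)=1.0000; B=V−Δ·S=-65.6587
Node (1,0) S=57.4000: V=(p*·17.5713+(1−p*)·-18.5907)/1.26=5.2899; Δ=(17.5713−-18.5907)/(83.2300−47.0680)=1.0000; B=V−Δ·S=-52.1101
Node (1,1) S=101.5000: V=(p*·81.5163+(1−p*)·17.5713)/1.26=49.3899; Δ=(81.5163−17.5713)/(147.1750−83.2300)=1.0000; B=V−Δ·S=-52.1101
Node (0,0) S=70.0000: V=(p*·49.3899+(1−p*)·5.2899)/1.26=28.6428; Δ=(49.3899−5.2899)/(101.5000−57.4000)=1.0000; B=V−Δ·S=-41.3572
Each (Δ,B) replicates both successor values, so the strategy is self-financing and V0 is arbitrage-free.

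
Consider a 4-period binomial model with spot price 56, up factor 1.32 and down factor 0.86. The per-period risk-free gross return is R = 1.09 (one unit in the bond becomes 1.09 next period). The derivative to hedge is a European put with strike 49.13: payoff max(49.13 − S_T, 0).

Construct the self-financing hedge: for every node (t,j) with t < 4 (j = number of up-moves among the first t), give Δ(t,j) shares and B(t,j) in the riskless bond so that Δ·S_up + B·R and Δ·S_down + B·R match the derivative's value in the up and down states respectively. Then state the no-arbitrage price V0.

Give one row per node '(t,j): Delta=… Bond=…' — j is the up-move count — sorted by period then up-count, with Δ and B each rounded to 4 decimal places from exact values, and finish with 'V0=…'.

(0,0): Delta=-0.0851 Bond=5.9612
(1,0): Delta=-0.1958 Bond=11.8251
(1,1): Delta=-0.0131 Bond=1.1704
(2,0): Delta=-0.4454 Bond=23.2273
(2,1): Delta=-0.0331 Bond=2.5514
(2,2): Delta=0.0000 Bond=0.0000
(3,0): Delta=-1.0000 Bond=45.0734
(3,1): Delta=-0.0840 Bond=5.5621
(3,2): Delta=0.0000 Bond=0.0000
(3,3): Delta=0.0000 Bond=0.0000
V0=1.1932

Under the risk-neutral measure, an up-move has probability p* = (R−d)/(u−d) = 0.5000 and values discount at R = 1.09.
At expiry t=4: V(4,0)=18.4975, V(4,1)=2.1127, V(4,2)=0.0000, V(4,3)=0.0000, V(4,4)=0.0000
Node (3,0) S=35.6191: V=(p*·2.1127+(1−p*)·18.4975)/1.09=9.4543; Δ=(2.1127−18.4975)/(47.0173−30.6325)=-1.0000; B=V−Δ·S=45.0734
Node (3,1) S=54.6712: V=(p*·0.0000+(1−p*)·2.1127)/1.09=0.9691; Δ=(0.0000−2.1127)/(72.1660−47.0173)=-0.0840; B=V−Δ·S=5.5621
Node (3,2) S=83.9140: V=(p*·0.0000+(1−p*)·0.0000)/1.09=0.0000; Δ=(0.0000−0.0000)/(110.7665−72.1660)=0.0000; B=V−Δ·S=0.0000
Node (3,3) S=128.7982: V=(p*·0.0000+(1−p*)·0.0000)/1.09=0.0000; Δ=(0.0000−0.0000)/(170.0136−110.7665)=0.0000; B=V−Δ·S=0.0000
Node (2,0) S=41.4176: V=(p*·0.9691+(1−p*)·9.4543)/1.09=4.7814; Δ=(0.9691−9.4543)/(54.6712−35.6191)=-0.4454; B=V−Δ·S=23.2273
Node (2,1) S=63.5712: V=(p*·0.0000+(1−p*)·0.9691)/1.09=0.4446; Δ=(0.0000−0.9691)/(83.9140−54.6712)=-0.0331; B=V−Δ·S=2.5514
Node (2,2) S=97.5744: V=(p*·0.0000+(1−p*)·0.0000)/1.09=0.0000; Δ=(0.0000−0.0000)/(128.7982−83.9140)=0.0000; B=V−Δ·S=0.0000
Node (1,0) S=48.1600: V=(p*·0.4446+(1−p*)·4.7814)/1.09=2.3972; Δ=(0.4446−4.7814)/(63.5712−41.4176)=-0.1958; B=V−Δ·S=11.8251
Node (1,1) S=73.9200: V=(p*·0.0000+(1−p*)·0.4446)/1.09=0.2039; Δ=(0.0000−0.4446)/(97.5744−63.5712)=-0.0131; B=V−Δ·S=1.1704
Node (0,0) S=56.0000: V=(p*·0.2039+(1−p*)·2.3972)/1.09=1.1932; Δ=(0.2039−2.3972)/(73.9200−48.1600)=-0.0851; B=V−Δ·S=5.9612
Check: Δ(0,0)·S0 + B(0,0) = 1.1932 = V0.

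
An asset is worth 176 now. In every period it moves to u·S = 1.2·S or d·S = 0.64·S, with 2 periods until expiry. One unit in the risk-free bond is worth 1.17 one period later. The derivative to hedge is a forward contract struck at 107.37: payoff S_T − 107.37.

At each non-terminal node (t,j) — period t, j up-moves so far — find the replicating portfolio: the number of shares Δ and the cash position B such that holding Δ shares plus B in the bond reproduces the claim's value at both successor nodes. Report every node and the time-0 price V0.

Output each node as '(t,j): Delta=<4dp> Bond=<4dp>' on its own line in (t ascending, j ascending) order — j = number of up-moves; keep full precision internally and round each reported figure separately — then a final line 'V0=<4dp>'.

Since d<R<u, set p* = (R−d)/(u−d) = 0.9464; price each node as the discounted p*-expectation of its children.
Payoff layer (t=2): V(2,0)=-35.2804, V(2,1)=27.7980, V(2,2)=146.0700
Node (1,0) S=112.6400: V=(p*·27.7980+(1−p*)·-35.2804)/1.17=20.8708; Δ=(27.7980−-35.2804)/(135.1680−72.0896)=1.0000; B=V−Δ·S=-91.7692
Node (1,1) S=211.2000: V=(p*·146.0700+(1−p*)·27.7980)/1.17=119.4308; Δ=(146.0700−27.7980)/(253.4400−135.1680)=1.0000; B=V−Δ·S=-91.7692
Node (0,0) S=176.0000: V=(p*·119.4308+(1−p*)·20.8708)/1.17=97.5648; Δ=(119.4308−20.8708)/(211.2000−112.6400)=1.0000; B=V−Δ·S=-78.4352
The time-0 hedge costs 97.5648, which is the no-arbitrage price.

(0,0): Delta=1.0000 Bond=-78.4352
(1,0): Delta=1.0000 Bond=-91.7692
(1,1): Delta=1.0000 Bond=-91.7692
V0=97.5648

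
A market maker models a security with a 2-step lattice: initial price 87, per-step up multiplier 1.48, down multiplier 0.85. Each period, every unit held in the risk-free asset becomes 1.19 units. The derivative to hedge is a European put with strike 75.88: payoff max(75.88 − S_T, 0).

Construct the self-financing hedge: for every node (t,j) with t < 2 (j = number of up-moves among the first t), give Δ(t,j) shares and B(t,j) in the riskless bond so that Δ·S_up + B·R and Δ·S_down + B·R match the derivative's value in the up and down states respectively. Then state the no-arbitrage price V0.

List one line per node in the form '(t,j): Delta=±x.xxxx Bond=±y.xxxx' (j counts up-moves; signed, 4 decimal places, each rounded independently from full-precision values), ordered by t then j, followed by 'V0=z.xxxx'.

Under the risk-neutral measure, an up-move has probability p* = (R−d)/(u−d) = 0.5397 and values discount at R = 1.19.
Terminal values V(2,·): V(2,0)=13.0225, V(2,1)=0.0000, V(2,2)=0.0000
(1,0): S=73.9500. Δ = (V_up−V_dn)/(S_up−S_dn) = (0.0000−13.0225)/(109.4460−62.8575) = -0.2795. V = [p*·0.0000 + (1−p*)·13.0225]/1.19 = 5.0374. B = V − Δ·S = 25.7080.
(1,1): S=128.7600. Δ = (V_up−V_dn)/(S_up−S_dn) = (0.0000−0.0000)/(190.5648−109.4460) = 0.0000. V = [p*·0.0000 + (1−p*)·0.0000]/1.19 = 0.0000. B = V − Δ·S = 0.0000.
(0,0): S=87.0000. Δ = (V_up−V_dn)/(S_up−S_dn) = (0.0000−5.0374)/(128.7600−73.9500) = -0.0919. V = [p*·0.0000 + (1−p*)·5.0374]/1.19 = 1.9486. B = V − Δ·S = 9.9444.
The time-0 hedge costs 1.9486, which is the no-arbitrage price.

(0,0): Delta=-0.0919 Bond=9.9444
(1,0): Delta=-0.2795 Bond=25.7080
(1,1): Delta=0.0000 Bond=0.0000
V0=1.9486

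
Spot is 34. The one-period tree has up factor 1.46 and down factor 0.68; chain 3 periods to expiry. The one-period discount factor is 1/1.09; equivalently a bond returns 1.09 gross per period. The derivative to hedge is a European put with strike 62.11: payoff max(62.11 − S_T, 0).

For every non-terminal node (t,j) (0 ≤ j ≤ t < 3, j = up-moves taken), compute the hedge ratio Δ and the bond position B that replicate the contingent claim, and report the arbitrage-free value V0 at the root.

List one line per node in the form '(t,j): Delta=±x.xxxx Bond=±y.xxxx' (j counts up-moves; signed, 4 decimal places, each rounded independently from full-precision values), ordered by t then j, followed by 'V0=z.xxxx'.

Under the risk-neutral measure, an up-move has probability p* = (R−d)/(u−d) = 0.5256 and values discount at R = 1.09.
Payoff layer (t=3): V(3,0)=51.4193, V(3,1)=39.1565, V(3,2)=12.8274, V(3,3)=0.0000
  t=2,j=0: stock 15.7216 → up 22.9535 (V=39.1565), down 10.6907 (V=51.4193). Price 41.2601; hedge Δ=-1.0000, bond B=56.9817.
  t=2,j=1: stock 33.7552 → up 49.2826 (V=12.8274), down 22.9535 (V=39.1565). Price 23.2265; hedge Δ=-1.0000, bond B=56.9817.
  t=2,j=2: stock 72.4744 → up 105.8126 (V=0.0000), down 49.2826 (V=12.8274). Price 5.5824; hedge Δ=-0.2269, bond B=22.0278.
  t=1,j=0: stock 23.1200 → up 33.7552 (V=23.2265), down 15.7216 (V=41.2601). Price 29.1567; hedge Δ=-1.0000, bond B=52.2767.
  t=1,j=1: stock 49.6400 → up 72.4744 (V=5.5824), down 33.7552 (V=23.2265). Price 12.8000; hedge Δ=-0.4557, bond B=35.4206.
  t=0,j=0: stock 34.0000 → up 49.6400 (V=12.8000), down 23.1200 (V=29.1567). Price 18.8614; hedge Δ=-0.6168, bond B=39.8316.
Check: Δ(0,0)·S0 + B(0,0) = 18.8614 = V0.

(0,0): Delta=-0.6168 Bond=39.8316
(1,0): Delta=-1.0000 Bond=52.2767
(1,1): Delta=-0.4557 Bond=35.4206
(2,0): Delta=-1.0000 Bond=56.9817
(2,1): Delta=-1.0000 Bond=56.9817
(2,2): Delta=-0.2269 Bond=22.0278
V0=18.8614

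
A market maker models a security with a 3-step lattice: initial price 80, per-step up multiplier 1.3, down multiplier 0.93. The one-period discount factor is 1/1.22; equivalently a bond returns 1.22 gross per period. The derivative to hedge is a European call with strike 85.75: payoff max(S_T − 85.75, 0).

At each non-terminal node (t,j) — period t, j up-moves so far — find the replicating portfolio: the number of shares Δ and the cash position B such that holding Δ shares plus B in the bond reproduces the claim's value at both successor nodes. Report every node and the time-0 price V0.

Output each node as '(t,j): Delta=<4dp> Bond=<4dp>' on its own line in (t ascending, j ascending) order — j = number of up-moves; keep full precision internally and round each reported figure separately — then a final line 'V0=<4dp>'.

Since d<R<u, set p* = (R−d)/(u−d) = 0.7838; price each node as the discounted p*-expectation of its children.
Terminal values V(3,·): V(3,0)=0.0000, V(3,1)=4.1996, V(3,2)=39.9860, V(3,3)=90.0100
(2,0): S=69.1920. Δ = (V_up−V_dn)/(S_up−S_dn) = (4.1996−0.0000)/(89.9496−64.3486) = 0.1640. V = [p*·4.1996 + (1−p*)·0.0000]/1.22 = 2.6980. B = V − Δ·S = -8.6523.
(2,1): S=96.7200. Δ = (V_up−V_dn)/(S_up−S_dn) = (39.9860−4.1996)/(125.7360−89.9496) = 1.0000. V = [p*·39.9860 + (1−p*)·4.1996]/1.22 = 26.4331. B = V − Δ·S = -70.2869.
(2,2): S=135.2000. Δ = (V_up−V_dn)/(S_up−S_dn) = (90.0100−39.9860)/(175.7600−125.7360) = 1.0000. V = [p*·90.0100 + (1−p*)·39.9860]/1.22 = 64.9131. B = V − Δ·S = -70.2869.
(1,0): S=74.4000. Δ = (V_up−V_dn)/(S_up−S_dn) = (26.4331−2.6980)/(96.7200−69.1920) = 0.8622. V = [p*·26.4331 + (1−p*)·2.6980]/1.22 = 17.4600. B = V − Δ·S = -46.6889.
(1,1): S=104.0000. Δ = (V_up−V_dn)/(S_up−S_dn) = (64.9131−26.4331)/(135.2000−96.7200) = 1.0000. V = [p*·64.9131 + (1−p*)·26.4331]/1.22 = 46.3878. B = V − Δ·S = -57.6122.
(0,0): S=80.0000. Δ = (V_up−V_dn)/(S_up−S_dn) = (46.3878−17.4600)/(104.0000−74.4000) = 0.9773. V = [p*·46.3878 + (1−p*)·17.4600]/1.22 = 32.8960. B = V − Δ·S = -45.2872.
Check: Δ(0,0)·S0 + B(0,0) = 32.8960 = V0.

(0,0): Delta=0.9773 Bond=-45.2872
(1,0): Delta=0.8622 Bond=-46.6889
(1,1): Delta=1.0000 Bond=-57.6122
(2,0): Delta=0.1640 Bond=-8.6523
(2,1): Delta=1.0000 Bond=-70.2869
(2,2): Delta=1.0000 Bond=-70.2869
V0=32.8960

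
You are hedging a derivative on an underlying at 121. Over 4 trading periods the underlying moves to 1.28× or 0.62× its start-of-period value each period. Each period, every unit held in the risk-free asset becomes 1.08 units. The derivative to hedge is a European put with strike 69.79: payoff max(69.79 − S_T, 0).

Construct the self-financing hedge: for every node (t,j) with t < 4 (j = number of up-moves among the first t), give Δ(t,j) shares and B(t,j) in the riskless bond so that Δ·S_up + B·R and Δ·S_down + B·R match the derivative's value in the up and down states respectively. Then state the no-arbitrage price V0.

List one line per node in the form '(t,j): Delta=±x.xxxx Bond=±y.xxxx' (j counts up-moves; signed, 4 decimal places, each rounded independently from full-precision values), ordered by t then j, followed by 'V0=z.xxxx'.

(0,0): Delta=-0.0680 Bond=10.4262
(1,0): Delta=-0.2707 Bond=26.4683
(1,1): Delta=-0.0253 Bond=4.6480
(2,0): Delta=-0.8651 Bond=56.2323
(2,1): Delta=-0.1456 Bond=16.5656
(2,2): Delta=0.0000 Bond=0.0000
(3,0): Delta=-1.0000 Bond=64.6204
(3,1): Delta=-0.8367 Bond=59.0397
(3,2): Delta=0.0000 Bond=0.0000
(3,3): Delta=0.0000 Bond=0.0000
V0=2.1965

Under the risk-neutral measure, an up-move has probability p* = (R−d)/(u−d) = 0.6970 and values discount at R = 1.08.
Payoff layer (t=4): V(4,0)=51.9106, V(4,1)=32.8778, V(4,2)=0.0000, V(4,3)=0.0000, V(4,4)=0.0000
(3,0): S=28.8377. Δ = (V_up−V_dn)/(S_up−S_dn) = (32.8778−51.9106)/(36.9122−17.8794) = -1.0000. V = [p*·32.8778 + (1−p*)·51.9106]/1.08 = 35.7827. B = V − Δ·S = 64.6204.
(3,1): S=59.5359. Δ = (V_up−V_dn)/(S_up−S_dn) = (0.0000−32.8778)/(76.2059−36.9122) = -0.8367. V = [p*·0.0000 + (1−p*)·32.8778]/1.08 = 9.2250. B = V − Δ·S = 59.0397.
(3,2): S=122.9128. Δ = (V_up−V_dn)/(S_up−S_dn) = (0.0000−0.0000)/(157.3283−76.2059) = 0.0000. V = [p*·0.0000 + (1−p*)·0.0000]/1.08 = 0.0000. B = V − Δ·S = 0.0000.
(3,3): S=253.7554. Δ = (V_up−V_dn)/(S_up−S_dn) = (0.0000−0.0000)/(324.8069−157.3283) = 0.0000. V = [p*·0.0000 + (1−p*)·0.0000]/1.08 = 0.0000. B = V − Δ·S = 0.0000.
(2,0): S=46.5124. Δ = (V_up−V_dn)/(S_up−S_dn) = (9.2250−35.7827)/(59.5359−28.8377) = -0.8651. V = [p*·9.2250 + (1−p*)·35.7827]/1.08 = 15.9933. B = V − Δ·S = 56.2323.
(2,1): S=96.0256. Δ = (V_up−V_dn)/(S_up−S_dn) = (0.0000−9.2250)/(122.9128−59.5359) = -0.1456. V = [p*·0.0000 + (1−p*)·9.2250]/1.08 = 2.5884. B = V − Δ·S = 16.5656.
(2,2): S=198.2464. Δ = (V_up−V_dn)/(S_up−S_dn) = (0.0000−0.0000)/(253.7554−122.9128) = 0.0000. V = [p*·0.0000 + (1−p*)·0.0000]/1.08 = 0.0000. B = V − Δ·S = 0.0000.
(1,0): S=75.0200. Δ = (V_up−V_dn)/(S_up−S_dn) = (2.5884−15.9933)/(96.0256−46.5124) = -0.2707. V = [p*·2.5884 + (1−p*)·15.9933]/1.08 = 6.1578. B = V − Δ·S = 26.4683.
(1,1): S=154.8800. Δ = (V_up−V_dn)/(S_up−S_dn) = (0.0000−2.5884)/(198.2464−96.0256) = -0.0253. V = [p*·0.0000 + (1−p*)·2.5884]/1.08 = 0.7263. B = V − Δ·S = 4.6480.
(0,0): S=121.0000. Δ = (V_up−V_dn)/(S_up−S_dn) = (0.7263−6.1578)/(154.8800−75.0200) = -0.0680. V = [p*·0.7263 + (1−p*)·6.1578]/1.08 = 2.1965. B = V − Δ·S = 10.4262.
Each (Δ,B) replicates both successor values, so the strategy is self-financing and V0 is arbitrage-free.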